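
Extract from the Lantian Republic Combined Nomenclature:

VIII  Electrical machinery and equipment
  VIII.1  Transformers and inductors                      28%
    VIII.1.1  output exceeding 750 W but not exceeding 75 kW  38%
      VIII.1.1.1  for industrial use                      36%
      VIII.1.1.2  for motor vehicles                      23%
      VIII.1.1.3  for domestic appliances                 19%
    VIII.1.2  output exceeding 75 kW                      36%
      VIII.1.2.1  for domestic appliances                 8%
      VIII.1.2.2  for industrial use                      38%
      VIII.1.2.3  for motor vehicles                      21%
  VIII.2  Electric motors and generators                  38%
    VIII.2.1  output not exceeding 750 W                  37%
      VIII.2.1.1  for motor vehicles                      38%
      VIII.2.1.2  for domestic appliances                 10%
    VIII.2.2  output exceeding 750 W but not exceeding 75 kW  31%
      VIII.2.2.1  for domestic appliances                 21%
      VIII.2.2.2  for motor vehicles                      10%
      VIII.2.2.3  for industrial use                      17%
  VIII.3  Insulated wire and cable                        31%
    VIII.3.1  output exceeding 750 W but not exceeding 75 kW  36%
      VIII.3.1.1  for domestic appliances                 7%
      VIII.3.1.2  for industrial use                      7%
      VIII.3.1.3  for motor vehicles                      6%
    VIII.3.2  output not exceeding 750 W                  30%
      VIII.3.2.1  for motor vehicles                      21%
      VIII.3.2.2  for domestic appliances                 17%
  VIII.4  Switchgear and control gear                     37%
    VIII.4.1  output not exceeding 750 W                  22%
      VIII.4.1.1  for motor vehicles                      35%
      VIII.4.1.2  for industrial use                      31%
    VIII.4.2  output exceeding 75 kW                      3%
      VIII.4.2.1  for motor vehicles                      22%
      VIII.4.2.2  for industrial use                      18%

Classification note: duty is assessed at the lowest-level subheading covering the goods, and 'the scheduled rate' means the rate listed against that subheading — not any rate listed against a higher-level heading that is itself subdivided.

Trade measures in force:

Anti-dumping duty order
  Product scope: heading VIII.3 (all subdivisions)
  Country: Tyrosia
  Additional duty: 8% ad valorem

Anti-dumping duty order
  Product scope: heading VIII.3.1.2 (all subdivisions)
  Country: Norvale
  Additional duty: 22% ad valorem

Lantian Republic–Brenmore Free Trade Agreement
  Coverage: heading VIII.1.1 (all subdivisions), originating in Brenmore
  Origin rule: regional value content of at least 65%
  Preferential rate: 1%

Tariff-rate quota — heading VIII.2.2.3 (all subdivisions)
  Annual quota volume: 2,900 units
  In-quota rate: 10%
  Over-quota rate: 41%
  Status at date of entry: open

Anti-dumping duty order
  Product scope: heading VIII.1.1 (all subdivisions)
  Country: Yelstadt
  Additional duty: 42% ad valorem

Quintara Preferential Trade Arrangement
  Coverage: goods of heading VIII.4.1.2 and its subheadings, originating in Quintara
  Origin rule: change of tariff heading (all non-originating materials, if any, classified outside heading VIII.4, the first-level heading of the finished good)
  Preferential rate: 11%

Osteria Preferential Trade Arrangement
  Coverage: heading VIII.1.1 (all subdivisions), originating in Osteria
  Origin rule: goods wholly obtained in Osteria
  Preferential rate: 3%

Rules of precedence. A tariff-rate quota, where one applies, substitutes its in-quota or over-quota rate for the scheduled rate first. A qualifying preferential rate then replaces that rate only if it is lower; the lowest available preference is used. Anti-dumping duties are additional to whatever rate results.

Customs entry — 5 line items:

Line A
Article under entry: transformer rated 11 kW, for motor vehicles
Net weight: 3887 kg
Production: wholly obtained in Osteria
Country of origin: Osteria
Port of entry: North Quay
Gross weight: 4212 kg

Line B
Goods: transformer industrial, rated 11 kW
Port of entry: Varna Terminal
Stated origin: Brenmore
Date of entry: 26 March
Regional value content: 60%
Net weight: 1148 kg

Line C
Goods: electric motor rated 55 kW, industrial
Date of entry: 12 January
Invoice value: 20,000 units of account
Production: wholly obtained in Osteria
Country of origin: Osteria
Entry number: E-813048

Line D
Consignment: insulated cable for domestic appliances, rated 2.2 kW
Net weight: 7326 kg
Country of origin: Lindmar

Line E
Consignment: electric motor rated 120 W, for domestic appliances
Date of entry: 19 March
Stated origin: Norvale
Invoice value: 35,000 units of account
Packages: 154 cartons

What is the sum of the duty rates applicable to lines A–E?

66%

Line A: transformer → VIII.1; rated 11 kW → VIII.1.1; for motor vehicles → VIII.1.1.2. Scheduled 23%. Osteria agreement on VIII.1.1: wholly obtained → 3% available; preferential 3%. → 3%.
Line B: transformer → VIII.1; rated 11 kW → VIII.1.1; industrial → VIII.1.1.1. Scheduled 36%. Brenmore agreement on VIII.1.1: RVC < 65%. → 36%.
Line C: electric motor → VIII.2; rated 55 kW → VIII.2.2; industrial → VIII.2.2.3. Scheduled 17%. quota on VIII.2.2.3 open → in-quota 10%; Osteria agreement on VIII.1.1: VIII.2.2.3 not covered. → 10%.
Line D: insulated cable → VIII.3; rated 2.2 kW → VIII.3.1; for domestic appliances → VIII.3.1.1. Scheduled 7%. No special measure applies. → 7%.
Line E: electric motor → VIII.2; rated 120 W → VIII.2.1; for domestic appliances → VIII.2.1.2. Scheduled 10%. No special measure applies. → 10%.
Sum: 3% + 36% + 10% + 7% + 10% = 66%.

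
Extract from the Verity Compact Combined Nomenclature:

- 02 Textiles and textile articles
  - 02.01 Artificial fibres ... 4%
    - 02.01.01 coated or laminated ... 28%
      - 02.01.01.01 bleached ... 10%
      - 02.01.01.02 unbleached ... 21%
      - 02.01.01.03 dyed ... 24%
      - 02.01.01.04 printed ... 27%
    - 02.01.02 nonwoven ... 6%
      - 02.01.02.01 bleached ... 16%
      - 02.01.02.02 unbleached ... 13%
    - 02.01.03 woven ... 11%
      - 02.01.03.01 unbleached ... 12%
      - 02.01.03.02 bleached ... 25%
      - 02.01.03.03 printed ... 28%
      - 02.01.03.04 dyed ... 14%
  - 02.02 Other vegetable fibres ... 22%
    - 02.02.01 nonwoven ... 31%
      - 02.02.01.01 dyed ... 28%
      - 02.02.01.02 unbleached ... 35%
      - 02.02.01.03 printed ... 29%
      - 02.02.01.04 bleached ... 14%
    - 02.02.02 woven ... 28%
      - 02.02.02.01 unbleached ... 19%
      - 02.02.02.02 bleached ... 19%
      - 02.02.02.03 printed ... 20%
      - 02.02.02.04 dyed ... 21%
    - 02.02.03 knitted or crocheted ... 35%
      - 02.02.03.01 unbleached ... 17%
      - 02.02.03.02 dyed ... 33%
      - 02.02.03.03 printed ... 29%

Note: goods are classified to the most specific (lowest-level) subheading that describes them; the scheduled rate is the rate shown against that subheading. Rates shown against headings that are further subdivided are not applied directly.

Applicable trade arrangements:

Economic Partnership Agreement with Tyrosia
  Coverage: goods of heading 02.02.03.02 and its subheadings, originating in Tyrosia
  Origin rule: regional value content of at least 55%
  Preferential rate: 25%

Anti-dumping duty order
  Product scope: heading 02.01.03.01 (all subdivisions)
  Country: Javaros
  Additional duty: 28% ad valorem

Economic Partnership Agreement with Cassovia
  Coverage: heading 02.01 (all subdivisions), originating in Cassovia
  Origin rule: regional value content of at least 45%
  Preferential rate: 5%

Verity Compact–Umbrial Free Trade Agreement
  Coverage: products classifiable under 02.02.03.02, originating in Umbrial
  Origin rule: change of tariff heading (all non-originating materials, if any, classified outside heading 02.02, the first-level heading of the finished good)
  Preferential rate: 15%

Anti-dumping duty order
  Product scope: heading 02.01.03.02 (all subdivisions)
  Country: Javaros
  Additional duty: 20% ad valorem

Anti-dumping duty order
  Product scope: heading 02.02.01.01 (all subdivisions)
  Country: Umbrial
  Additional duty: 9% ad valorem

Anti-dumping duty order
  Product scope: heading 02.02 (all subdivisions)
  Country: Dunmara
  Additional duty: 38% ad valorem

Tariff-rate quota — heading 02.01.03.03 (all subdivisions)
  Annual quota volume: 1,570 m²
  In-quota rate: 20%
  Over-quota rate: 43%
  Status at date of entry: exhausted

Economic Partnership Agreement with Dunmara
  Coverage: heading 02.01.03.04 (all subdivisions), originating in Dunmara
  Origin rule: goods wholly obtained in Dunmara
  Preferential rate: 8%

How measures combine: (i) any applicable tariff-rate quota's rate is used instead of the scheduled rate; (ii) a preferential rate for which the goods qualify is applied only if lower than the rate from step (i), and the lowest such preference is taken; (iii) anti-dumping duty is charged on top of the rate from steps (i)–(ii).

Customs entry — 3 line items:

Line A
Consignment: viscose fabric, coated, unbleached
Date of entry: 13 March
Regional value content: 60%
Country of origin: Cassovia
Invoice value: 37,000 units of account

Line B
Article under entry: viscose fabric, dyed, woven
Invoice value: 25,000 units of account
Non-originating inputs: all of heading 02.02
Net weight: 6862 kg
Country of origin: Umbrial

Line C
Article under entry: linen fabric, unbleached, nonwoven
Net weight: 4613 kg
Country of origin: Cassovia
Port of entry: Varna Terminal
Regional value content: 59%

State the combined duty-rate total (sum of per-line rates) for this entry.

54%

Line A: viscose → 02.01; coated → 02.01.01; unbleached → 02.01.01.02. Scheduled 21%. Cassovia agreement on 02.01: RVC ≥ 45% → 5% available; preferential 5%. → 5%.
Line B: viscose → 02.01; woven → 02.01.03; dyed → 02.01.03.04. Scheduled 14%. Umbrial agreement on 02.02.03.02: 02.01.03.04 not covered. → 14%.
Line C: linen → 02.02; nonwoven → 02.02.01; unbleached → 02.02.01.02. Scheduled 35%. Cassovia agreement on 02.01: 02.02.01.02 not covered. → 35%.
Sum: 5% + 14% + 35% = 54%.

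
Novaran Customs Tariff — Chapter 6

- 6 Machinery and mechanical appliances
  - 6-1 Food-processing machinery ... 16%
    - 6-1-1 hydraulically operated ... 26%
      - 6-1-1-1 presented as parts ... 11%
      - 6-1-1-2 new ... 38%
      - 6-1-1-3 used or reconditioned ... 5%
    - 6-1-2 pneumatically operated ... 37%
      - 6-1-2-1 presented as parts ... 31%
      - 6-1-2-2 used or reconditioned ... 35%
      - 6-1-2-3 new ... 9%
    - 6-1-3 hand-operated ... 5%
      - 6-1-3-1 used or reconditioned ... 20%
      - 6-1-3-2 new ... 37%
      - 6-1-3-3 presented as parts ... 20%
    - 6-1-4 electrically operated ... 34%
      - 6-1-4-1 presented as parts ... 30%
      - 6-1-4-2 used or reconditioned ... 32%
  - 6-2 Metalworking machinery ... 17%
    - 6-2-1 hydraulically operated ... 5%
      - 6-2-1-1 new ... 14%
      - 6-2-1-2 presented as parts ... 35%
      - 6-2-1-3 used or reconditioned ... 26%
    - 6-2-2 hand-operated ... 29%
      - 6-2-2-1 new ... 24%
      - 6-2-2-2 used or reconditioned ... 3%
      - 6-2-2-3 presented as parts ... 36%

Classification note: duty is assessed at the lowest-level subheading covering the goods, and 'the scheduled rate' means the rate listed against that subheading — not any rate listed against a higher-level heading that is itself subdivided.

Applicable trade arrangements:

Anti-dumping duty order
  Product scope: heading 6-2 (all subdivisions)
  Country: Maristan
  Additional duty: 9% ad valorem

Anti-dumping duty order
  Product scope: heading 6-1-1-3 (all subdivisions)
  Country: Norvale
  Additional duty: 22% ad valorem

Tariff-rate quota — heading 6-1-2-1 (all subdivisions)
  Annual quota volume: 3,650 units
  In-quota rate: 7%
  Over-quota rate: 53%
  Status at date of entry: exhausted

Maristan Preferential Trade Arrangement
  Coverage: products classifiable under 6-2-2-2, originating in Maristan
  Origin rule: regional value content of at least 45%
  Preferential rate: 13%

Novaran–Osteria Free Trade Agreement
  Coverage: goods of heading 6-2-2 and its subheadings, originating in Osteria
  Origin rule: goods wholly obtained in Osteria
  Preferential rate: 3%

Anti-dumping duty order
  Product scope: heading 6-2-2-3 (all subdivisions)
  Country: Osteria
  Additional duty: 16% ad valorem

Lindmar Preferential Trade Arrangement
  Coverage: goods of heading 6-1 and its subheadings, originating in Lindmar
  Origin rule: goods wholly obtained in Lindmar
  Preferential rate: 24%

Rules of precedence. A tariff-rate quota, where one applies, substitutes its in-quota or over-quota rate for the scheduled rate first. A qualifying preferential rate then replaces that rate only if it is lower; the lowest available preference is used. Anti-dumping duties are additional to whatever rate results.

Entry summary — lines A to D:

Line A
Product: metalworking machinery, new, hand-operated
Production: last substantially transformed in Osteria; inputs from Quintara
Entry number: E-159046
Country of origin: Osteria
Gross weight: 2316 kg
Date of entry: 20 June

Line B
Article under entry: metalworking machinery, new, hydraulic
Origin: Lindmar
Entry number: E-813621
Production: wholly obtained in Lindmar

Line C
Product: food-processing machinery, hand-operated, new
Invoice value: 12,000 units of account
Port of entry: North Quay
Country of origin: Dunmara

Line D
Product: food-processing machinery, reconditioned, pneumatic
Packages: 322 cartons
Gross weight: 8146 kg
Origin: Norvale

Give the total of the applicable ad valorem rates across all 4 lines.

Line A: metalworking → 6-2; hand-operated → 6-2-2; new → 6-2-2-1. Scheduled 24%. Osteria agreement on 6-2-2: not wholly obtained. → 24%.
Line B: metalworking → 6-2; hydraulic → 6-2-1; new → 6-2-1-1. Scheduled 14%. Lindmar agreement on 6-1: 6-2-1-1 not covered. → 14%.
Line C: food-processing → 6-1; hand-operated → 6-1-3; new → 6-1-3-2. Scheduled 37%. No special measure applies. → 37%.
Line D: food-processing → 6-1; pneumatic → 6-1-2; reconditioned → 6-1-2-2. Scheduled 35%. No special measure applies. → 35%.
Sum: 24% + 14% + 37% + 35% = 110%.

110%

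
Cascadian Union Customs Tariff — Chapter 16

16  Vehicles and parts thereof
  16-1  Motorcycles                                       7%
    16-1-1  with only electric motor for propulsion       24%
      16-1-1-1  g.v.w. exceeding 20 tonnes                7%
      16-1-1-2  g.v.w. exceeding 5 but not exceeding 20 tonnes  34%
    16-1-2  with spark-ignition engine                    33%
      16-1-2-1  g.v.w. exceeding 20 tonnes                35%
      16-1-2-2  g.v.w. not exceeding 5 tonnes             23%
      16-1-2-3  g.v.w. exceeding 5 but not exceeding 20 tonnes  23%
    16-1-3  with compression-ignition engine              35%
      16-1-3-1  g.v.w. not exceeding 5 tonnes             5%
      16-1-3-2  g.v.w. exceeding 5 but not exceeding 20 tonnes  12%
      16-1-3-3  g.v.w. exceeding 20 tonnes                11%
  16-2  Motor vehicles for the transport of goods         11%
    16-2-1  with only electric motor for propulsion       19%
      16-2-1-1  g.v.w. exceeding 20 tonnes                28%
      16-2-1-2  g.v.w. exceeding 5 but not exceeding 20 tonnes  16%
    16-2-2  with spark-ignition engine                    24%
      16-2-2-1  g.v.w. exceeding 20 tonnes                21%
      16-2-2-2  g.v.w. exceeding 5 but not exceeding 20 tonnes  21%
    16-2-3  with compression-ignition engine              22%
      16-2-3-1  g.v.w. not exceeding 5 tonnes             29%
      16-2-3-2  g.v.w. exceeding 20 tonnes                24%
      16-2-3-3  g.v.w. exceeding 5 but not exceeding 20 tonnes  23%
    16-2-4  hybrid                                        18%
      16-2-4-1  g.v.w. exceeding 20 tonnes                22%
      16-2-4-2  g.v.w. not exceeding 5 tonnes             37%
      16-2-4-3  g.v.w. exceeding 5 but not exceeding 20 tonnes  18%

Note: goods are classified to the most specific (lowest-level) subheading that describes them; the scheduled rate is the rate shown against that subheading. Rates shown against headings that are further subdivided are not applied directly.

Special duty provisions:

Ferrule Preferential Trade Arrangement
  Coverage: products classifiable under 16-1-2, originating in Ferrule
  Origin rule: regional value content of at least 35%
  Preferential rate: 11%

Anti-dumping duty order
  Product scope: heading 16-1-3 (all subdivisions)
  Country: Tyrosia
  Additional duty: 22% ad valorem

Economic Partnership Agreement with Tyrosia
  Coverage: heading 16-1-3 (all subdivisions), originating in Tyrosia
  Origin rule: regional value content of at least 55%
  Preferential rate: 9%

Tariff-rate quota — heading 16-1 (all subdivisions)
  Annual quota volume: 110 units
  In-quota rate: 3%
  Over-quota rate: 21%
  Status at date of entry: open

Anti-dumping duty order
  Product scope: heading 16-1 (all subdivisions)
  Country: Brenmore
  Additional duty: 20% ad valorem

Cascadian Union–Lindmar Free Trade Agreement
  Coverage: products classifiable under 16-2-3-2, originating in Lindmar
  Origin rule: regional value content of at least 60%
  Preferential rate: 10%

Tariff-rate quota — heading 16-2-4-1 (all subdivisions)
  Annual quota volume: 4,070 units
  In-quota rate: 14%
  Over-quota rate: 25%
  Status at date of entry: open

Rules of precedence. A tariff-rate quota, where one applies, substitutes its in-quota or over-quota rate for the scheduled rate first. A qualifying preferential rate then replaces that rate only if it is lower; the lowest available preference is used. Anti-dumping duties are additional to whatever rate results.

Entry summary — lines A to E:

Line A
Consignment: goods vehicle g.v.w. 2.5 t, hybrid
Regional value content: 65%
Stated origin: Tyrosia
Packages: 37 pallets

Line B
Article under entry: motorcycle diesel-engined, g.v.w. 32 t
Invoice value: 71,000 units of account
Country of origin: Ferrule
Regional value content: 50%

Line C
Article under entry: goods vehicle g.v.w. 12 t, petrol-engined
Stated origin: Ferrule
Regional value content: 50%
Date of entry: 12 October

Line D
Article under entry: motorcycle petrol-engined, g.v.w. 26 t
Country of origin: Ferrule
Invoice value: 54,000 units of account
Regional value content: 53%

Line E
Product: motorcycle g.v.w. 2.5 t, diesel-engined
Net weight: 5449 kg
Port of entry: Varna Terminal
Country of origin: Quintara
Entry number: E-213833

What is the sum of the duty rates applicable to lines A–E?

67%

Line A: goods vehicle → 16-2; hybrid → 16-2-4; g.v.w. 2.5 t → 16-2-4-2. Scheduled 37%. Tyrosia agreement on 16-1-3: 16-2-4-2 not covered. → 37%.
Line B: motorcycle → 16-1; diesel-engined → 16-1-3; g.v.w. 32 t → 16-1-3-3. Scheduled 11%. quota on 16-1 open → in-quota 3%; Ferrule agreement on 16-1-2: 16-1-3-3 not covered. → 3%.
Line C: goods vehicle → 16-2; petrol-engined → 16-2-2; g.v.w. 12 t → 16-2-2-2. Scheduled 21%. Ferrule agreement on 16-1-2: 16-2-2-2 not covered. → 21%.
Line D: motorcycle → 16-1; petrol-engined → 16-1-2; g.v.w. 26 t → 16-1-2-1. Scheduled 35%. quota on 16-1 open → in-quota 3%; Ferrule agreement on 16-1-2: RVC ≥ 35% → 11% available; preference 11% not lower than 3% → no reduction. → 3%.
Line E: motorcycle → 16-1; diesel-engined → 16-1-3; g.v.w. 2.5 t → 16-1-3-1. Scheduled 5%. quota on 16-1 open → in-quota 3%. → 3%.
Sum: 37% + 3% + 21% + 3% + 3% = 67%.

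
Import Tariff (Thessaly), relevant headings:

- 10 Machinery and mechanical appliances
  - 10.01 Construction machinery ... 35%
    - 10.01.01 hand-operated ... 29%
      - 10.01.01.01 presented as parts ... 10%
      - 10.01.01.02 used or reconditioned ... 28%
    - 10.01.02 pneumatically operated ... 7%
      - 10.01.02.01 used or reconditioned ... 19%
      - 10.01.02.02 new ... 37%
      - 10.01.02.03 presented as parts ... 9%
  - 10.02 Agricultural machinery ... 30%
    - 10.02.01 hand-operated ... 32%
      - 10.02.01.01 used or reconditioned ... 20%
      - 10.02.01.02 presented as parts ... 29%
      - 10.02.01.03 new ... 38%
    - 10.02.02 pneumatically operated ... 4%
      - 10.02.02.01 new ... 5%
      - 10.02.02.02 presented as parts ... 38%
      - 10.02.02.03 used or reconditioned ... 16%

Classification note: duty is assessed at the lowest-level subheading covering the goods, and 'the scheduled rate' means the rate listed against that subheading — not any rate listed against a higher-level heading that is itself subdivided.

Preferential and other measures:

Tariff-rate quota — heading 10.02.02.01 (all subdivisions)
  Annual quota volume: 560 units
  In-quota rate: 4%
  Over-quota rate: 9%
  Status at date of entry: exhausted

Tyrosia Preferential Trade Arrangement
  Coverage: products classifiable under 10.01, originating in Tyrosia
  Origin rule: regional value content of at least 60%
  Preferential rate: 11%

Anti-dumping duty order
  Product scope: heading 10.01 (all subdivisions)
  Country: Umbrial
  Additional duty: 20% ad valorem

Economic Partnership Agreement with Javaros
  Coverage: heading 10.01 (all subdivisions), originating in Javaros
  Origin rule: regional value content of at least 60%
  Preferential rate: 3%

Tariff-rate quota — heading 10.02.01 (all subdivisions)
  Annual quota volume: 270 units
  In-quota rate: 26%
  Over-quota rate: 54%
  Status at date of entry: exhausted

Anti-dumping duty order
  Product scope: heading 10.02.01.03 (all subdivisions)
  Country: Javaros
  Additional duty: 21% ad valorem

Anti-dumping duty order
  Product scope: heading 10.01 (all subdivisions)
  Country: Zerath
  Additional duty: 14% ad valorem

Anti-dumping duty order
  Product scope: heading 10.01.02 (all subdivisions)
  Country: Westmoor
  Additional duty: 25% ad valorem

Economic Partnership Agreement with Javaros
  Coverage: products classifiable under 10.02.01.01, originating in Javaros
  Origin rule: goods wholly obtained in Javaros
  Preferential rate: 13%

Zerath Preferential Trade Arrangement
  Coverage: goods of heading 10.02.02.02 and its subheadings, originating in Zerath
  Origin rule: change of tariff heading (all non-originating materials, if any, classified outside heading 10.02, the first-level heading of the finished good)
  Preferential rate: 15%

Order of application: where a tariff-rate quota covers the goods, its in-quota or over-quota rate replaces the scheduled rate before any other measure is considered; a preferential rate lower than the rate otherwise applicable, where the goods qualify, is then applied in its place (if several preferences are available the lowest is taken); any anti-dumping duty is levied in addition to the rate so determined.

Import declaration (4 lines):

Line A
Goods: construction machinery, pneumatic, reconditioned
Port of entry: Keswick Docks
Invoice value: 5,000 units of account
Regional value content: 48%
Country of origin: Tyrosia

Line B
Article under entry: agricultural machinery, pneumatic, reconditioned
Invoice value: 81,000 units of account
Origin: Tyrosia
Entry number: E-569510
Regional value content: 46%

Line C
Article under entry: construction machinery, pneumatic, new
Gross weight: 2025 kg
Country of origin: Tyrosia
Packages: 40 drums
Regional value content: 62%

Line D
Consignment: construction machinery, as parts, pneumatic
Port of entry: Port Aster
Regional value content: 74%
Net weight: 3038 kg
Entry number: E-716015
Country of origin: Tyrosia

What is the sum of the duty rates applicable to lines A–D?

Line A: construction → 10.01; pneumatic → 10.01.02; reconditioned → 10.01.02.01. Scheduled 19%. Tyrosia agreement on 10.01: RVC < 60%. → 19%.
Line B: agricultural → 10.02; pneumatic → 10.02.02; reconditioned → 10.02.02.03. Scheduled 16%. Tyrosia agreement on 10.01: 10.02.02.03 not covered. → 16%.
Line C: construction → 10.01; pneumatic → 10.01.02; new → 10.01.02.02. Scheduled 37%. Tyrosia agreement on 10.01: RVC ≥ 60% → 11% available; preferential 11%. → 11%.
Line D: construction → 10.01; pneumatic → 10.01.02; as parts → 10.01.02.03. Scheduled 9%. Tyrosia agreement on 10.01: RVC ≥ 60% → 11% available; preference 11% not lower than 9% → no reduction. → 9%.
Sum: 19% + 16% + 11% + 9% = 55%.

55%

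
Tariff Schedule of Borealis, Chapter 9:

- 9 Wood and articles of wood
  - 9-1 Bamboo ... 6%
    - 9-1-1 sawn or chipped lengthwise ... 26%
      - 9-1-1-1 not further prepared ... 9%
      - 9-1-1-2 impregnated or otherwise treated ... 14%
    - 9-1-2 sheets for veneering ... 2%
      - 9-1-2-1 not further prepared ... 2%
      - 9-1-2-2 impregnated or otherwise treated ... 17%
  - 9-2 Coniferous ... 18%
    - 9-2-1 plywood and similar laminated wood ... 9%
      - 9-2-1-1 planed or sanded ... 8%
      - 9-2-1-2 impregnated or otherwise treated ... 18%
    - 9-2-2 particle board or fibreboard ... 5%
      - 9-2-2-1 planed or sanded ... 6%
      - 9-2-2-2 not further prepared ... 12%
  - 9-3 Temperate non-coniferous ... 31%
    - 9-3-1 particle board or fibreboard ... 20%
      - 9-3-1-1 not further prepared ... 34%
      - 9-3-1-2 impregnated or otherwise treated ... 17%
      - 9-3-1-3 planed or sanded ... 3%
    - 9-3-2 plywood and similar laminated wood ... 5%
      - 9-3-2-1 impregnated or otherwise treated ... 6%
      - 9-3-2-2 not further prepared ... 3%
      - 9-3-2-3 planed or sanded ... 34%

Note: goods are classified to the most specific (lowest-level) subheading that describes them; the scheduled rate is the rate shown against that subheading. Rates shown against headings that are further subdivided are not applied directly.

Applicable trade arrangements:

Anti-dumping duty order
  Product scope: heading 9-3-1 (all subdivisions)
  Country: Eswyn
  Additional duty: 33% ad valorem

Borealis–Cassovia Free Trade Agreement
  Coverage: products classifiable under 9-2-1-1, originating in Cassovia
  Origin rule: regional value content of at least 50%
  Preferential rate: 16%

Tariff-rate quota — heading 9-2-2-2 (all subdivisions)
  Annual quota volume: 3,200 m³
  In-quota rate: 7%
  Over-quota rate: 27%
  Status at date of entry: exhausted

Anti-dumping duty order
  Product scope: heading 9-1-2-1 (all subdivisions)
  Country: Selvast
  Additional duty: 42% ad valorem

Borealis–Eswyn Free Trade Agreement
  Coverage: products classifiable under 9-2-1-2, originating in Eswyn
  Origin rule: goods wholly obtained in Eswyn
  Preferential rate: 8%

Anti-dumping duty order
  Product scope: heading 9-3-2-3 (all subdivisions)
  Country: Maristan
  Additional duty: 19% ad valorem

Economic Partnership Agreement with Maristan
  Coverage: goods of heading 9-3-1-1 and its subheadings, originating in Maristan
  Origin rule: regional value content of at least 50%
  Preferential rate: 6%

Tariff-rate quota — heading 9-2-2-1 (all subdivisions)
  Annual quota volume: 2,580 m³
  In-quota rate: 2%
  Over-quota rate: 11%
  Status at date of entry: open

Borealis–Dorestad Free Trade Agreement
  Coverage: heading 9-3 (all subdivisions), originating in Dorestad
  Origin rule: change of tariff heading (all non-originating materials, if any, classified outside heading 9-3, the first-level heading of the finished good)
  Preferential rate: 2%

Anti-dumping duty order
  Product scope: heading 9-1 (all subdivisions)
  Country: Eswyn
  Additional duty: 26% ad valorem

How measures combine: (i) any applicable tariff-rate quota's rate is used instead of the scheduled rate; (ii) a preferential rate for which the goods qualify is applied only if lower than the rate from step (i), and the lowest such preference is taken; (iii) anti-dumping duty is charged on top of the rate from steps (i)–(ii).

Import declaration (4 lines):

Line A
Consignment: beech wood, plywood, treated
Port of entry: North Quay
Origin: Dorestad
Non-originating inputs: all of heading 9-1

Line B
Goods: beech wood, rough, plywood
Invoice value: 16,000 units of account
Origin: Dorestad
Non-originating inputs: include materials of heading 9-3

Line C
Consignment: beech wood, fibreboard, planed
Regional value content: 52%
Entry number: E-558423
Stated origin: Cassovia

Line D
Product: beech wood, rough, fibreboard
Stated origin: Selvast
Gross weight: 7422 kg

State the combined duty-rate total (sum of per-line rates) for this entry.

Line A: beech → 9-3; plywood → 9-3-2; treated → 9-3-2-1. Scheduled 6%. Dorestad agreement on 9-3: CTH met → 2% available; preferential 2%. → 2%.
Line B: beech → 9-3; plywood → 9-3-2; rough → 9-3-2-2. Scheduled 3%. Dorestad agreement on 9-3: CTH not met. → 3%.
Line C: beech → 9-3; fibreboard → 9-3-1; planed → 9-3-1-3. Scheduled 3%. Cassovia agreement on 9-2-1-1: 9-3-1-3 not covered. → 3%.
Line D: beech → 9-3; fibreboard → 9-3-1; rough → 9-3-1-1. Scheduled 34%. No special measure applies. → 34%.
Sum: 2% + 3% + 3% + 34% = 42%.

42%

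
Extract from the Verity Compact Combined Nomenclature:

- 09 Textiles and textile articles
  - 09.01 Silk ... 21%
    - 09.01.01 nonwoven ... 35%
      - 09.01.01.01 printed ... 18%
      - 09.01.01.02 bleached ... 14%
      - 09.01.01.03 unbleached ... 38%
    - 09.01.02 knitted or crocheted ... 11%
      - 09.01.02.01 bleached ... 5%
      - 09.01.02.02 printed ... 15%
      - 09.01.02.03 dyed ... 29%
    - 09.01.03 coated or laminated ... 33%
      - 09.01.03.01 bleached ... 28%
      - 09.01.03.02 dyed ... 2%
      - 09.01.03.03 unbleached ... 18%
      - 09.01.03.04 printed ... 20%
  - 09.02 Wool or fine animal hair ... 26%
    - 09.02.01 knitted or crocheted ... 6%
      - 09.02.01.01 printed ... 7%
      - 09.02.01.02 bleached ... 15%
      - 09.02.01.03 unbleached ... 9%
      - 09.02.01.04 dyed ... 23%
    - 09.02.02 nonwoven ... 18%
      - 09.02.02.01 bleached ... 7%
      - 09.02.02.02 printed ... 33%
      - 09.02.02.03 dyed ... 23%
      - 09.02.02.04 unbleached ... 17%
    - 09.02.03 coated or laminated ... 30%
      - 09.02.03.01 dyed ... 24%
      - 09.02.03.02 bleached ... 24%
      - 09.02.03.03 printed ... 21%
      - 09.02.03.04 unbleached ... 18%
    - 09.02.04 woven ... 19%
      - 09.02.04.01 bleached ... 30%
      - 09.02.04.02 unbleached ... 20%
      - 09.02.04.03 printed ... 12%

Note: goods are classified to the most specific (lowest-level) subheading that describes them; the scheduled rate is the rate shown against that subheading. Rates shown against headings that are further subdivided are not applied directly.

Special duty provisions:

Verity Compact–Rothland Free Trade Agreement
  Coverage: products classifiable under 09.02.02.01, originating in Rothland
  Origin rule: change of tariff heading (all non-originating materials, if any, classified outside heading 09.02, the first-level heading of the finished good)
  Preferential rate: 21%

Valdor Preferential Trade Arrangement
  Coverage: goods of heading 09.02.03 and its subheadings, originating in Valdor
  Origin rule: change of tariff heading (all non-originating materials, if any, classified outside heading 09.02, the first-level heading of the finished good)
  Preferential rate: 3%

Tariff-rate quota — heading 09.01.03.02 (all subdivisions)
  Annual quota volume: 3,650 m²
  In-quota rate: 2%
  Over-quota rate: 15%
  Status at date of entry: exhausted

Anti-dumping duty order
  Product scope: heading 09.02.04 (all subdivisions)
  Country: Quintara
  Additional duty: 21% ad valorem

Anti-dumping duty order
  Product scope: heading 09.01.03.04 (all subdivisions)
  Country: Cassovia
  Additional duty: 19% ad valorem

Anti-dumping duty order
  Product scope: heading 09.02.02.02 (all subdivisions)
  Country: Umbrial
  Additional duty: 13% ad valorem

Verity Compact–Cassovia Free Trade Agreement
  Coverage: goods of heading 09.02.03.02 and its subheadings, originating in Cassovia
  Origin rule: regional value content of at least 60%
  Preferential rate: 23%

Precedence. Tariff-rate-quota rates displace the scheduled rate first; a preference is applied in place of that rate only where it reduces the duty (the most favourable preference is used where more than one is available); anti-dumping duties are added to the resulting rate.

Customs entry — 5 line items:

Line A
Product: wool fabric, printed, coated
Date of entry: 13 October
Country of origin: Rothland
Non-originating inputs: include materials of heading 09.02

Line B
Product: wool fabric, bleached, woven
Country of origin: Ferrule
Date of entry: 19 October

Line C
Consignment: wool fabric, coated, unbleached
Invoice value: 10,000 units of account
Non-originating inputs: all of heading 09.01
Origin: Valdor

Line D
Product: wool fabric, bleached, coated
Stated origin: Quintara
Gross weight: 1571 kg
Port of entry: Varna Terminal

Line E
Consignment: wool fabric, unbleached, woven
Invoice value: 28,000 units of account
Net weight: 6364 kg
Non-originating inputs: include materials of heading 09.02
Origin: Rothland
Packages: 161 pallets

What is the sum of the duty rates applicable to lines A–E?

98%

Line A: wool → 09.02; coated → 09.02.03; printed → 09.02.03.03. Scheduled 21%. Rothland agreement on 09.02.02.01: 09.02.03.03 not covered. → 21%.
Line B: wool → 09.02; woven → 09.02.04; bleached → 09.02.04.01. Scheduled 30%. No special measure applies. → 30%.
Line C: wool → 09.02; coated → 09.02.03; unbleached → 09.02.03.04. Scheduled 18%. Valdor agreement on 09.02.03: CTH met → 3% available; preferential 3%. → 3%.
Line D: wool → 09.02; coated → 09.02.03; bleached → 09.02.03.02. Scheduled 24%. No special measure applies. → 24%.
Line E: wool → 09.02; woven → 09.02.04; unbleached → 09.02.04.02. Scheduled 20%. Rothland agreement on 09.02.02.01: 09.02.04.02 not covered. → 20%.
Sum: 21% + 30% + 3% + 24% + 20% = 98%.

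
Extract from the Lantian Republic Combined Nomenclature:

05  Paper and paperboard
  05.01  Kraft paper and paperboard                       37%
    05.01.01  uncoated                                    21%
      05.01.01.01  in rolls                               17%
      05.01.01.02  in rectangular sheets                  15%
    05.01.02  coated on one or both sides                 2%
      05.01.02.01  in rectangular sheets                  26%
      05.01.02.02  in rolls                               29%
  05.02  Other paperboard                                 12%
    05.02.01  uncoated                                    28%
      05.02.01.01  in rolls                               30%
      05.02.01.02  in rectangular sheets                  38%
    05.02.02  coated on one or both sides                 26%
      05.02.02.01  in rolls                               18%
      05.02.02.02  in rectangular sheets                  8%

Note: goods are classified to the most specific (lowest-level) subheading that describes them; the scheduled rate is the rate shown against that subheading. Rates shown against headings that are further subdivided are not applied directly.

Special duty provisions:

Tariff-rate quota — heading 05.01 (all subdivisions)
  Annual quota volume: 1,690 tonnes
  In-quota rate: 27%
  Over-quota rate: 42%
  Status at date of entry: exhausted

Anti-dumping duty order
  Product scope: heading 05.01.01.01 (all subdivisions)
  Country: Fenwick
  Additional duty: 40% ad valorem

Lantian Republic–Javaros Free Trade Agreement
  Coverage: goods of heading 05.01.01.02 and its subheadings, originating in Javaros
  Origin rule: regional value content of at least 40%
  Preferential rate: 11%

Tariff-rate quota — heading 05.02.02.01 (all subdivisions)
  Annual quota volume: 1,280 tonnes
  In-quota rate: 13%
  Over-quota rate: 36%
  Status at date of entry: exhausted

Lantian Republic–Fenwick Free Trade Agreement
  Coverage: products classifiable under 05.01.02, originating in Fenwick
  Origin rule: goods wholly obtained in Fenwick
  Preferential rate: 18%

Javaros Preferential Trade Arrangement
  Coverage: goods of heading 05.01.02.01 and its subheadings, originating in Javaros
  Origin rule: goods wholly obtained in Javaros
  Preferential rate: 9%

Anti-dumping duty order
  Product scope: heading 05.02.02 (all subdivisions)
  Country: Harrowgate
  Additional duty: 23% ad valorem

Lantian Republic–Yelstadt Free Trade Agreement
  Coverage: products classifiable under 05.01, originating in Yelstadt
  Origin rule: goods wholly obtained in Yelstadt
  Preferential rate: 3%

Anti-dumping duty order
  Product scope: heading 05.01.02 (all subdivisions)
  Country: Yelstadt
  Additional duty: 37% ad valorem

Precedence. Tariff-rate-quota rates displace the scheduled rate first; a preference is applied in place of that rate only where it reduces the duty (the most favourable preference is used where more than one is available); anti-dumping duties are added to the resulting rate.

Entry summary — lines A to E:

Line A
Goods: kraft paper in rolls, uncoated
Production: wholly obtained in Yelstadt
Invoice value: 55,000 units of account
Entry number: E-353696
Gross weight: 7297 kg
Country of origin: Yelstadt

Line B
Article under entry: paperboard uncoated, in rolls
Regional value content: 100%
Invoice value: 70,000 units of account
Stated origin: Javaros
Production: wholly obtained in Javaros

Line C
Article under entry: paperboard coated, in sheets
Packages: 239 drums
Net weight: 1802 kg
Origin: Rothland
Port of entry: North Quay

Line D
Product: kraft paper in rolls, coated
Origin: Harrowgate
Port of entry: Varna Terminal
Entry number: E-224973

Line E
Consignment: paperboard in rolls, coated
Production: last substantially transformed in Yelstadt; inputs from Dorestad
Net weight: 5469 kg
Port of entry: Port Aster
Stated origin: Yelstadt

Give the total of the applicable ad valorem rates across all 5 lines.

Line A: kraft paper → 05.01; uncoated → 05.01.01; in rolls → 05.01.01.01. Scheduled 17%. quota on 05.01 exhausted → over-quota 42%; Yelstadt agreement on 05.01: wholly obtained → 3% available; preferential 3%. → 3%.
Line B: paperboard → 05.02; uncoated → 05.02.01; in rolls → 05.02.01.01. Scheduled 30%. Javaros agreement on 05.01.01.02: 05.02.01.01 not covered; Javaros agreement on 05.01.02.01: 05.02.01.01 not covered. → 30%.
Line C: paperboard → 05.02; coated → 05.02.02; in sheets → 05.02.02.02. Scheduled 8%. No special measure applies. → 8%.
Line D: kraft paper → 05.01; coated → 05.01.02; in rolls → 05.01.02.02. Scheduled 29%. quota on 05.01 exhausted → over-quota 42%. → 42%.
Line E: paperboard → 05.02; coated → 05.02.02; in rolls → 05.02.02.01. Scheduled 18%. quota on 05.02.02.01 exhausted → over-quota 36%; Yelstadt agreement on 05.01: 05.02.02.01 not covered. → 36%.
Sum: 3% + 30% + 8% + 42% + 36% = 119%.

119%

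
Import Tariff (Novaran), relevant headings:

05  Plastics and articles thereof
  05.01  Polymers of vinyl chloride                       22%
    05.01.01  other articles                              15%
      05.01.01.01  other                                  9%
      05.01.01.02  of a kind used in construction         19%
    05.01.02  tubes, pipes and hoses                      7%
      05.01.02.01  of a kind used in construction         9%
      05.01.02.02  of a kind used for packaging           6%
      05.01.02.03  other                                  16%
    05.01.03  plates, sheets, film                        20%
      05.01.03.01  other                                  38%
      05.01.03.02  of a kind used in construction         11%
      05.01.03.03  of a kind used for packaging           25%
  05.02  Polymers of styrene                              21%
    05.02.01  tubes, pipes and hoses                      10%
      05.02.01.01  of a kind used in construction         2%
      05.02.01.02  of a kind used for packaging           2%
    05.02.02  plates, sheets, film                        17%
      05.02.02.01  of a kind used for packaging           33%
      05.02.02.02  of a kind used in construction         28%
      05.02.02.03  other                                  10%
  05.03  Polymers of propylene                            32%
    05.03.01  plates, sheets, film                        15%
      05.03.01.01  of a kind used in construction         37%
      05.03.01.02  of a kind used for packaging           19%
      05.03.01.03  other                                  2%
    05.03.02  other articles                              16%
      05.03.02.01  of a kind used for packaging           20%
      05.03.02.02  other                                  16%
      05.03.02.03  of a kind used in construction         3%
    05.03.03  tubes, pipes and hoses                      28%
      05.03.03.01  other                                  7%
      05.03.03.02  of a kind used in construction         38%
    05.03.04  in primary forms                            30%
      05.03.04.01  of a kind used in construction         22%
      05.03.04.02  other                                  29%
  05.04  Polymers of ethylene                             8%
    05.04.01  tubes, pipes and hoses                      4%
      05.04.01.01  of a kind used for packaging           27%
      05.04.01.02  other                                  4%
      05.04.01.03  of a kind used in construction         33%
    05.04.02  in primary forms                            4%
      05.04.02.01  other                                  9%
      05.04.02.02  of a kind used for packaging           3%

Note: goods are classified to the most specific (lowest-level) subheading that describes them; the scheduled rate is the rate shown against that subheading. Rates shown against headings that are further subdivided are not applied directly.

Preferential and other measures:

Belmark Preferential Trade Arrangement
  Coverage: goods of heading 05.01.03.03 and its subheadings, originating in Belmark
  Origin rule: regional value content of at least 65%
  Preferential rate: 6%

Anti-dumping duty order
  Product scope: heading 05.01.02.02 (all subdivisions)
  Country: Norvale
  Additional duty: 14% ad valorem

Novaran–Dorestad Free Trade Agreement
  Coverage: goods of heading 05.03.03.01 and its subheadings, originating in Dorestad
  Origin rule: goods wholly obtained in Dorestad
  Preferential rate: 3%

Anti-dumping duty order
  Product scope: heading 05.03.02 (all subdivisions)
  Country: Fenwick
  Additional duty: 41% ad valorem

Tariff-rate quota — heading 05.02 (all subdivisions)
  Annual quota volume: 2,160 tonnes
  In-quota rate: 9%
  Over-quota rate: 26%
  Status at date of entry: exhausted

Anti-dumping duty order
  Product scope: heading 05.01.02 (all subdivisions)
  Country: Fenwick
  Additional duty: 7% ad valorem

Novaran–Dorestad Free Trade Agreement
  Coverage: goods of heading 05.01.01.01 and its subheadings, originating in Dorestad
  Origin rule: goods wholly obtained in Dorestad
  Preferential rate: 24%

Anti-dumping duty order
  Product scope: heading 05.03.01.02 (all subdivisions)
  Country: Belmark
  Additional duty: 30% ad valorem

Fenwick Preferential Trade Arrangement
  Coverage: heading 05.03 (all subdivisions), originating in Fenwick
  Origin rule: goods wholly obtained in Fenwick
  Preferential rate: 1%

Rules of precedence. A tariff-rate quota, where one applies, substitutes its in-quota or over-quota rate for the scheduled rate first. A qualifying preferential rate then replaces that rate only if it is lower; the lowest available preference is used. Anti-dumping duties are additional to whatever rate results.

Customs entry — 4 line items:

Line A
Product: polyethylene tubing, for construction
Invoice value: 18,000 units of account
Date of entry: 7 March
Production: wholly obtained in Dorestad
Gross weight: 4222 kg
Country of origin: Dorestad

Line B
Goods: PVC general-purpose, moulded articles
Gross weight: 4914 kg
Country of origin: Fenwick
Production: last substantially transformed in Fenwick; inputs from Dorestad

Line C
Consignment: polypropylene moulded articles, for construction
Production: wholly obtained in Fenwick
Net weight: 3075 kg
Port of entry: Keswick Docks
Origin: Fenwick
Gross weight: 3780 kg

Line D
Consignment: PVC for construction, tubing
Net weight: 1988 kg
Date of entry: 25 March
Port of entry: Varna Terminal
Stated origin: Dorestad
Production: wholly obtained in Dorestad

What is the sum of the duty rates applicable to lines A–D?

Line A: polyethylene → 05.04; tubing → 05.04.01; for construction → 05.04.01.03. Scheduled 33%. Dorestad agreement on 05.03.03.01: 05.04.01.03 not covered; Dorestad agreement on 05.01.01.01: 05.04.01.03 not covered. → 33%.
Line B: PVC → 05.01; moulded articles → 05.01.01; general-purpose → 05.01.01.01. Scheduled 9%. Fenwick agreement on 05.03: 05.01.01.01 not covered. → 9%.
Line C: polypropylene → 05.03; moulded articles → 05.03.02; for construction → 05.03.02.03. Scheduled 3%. Fenwick agreement on 05.03: wholly obtained → 1% available; preferential 1%; anti-dumping (Fenwick, 05.03.02): +41%; total 1% + 41% = 42%. → 42%.
Line D: PVC → 05.01; tubing → 05.01.02; for construction → 05.01.02.01. Scheduled 9%. Dorestad agreement on 05.03.03.01: 05.01.02.01 not covered; Dorestad agreement on 05.01.01.01: 05.01.02.01 not covered. → 9%.
Sum: 33% + 9% + 42% + 9% = 93%.

93%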